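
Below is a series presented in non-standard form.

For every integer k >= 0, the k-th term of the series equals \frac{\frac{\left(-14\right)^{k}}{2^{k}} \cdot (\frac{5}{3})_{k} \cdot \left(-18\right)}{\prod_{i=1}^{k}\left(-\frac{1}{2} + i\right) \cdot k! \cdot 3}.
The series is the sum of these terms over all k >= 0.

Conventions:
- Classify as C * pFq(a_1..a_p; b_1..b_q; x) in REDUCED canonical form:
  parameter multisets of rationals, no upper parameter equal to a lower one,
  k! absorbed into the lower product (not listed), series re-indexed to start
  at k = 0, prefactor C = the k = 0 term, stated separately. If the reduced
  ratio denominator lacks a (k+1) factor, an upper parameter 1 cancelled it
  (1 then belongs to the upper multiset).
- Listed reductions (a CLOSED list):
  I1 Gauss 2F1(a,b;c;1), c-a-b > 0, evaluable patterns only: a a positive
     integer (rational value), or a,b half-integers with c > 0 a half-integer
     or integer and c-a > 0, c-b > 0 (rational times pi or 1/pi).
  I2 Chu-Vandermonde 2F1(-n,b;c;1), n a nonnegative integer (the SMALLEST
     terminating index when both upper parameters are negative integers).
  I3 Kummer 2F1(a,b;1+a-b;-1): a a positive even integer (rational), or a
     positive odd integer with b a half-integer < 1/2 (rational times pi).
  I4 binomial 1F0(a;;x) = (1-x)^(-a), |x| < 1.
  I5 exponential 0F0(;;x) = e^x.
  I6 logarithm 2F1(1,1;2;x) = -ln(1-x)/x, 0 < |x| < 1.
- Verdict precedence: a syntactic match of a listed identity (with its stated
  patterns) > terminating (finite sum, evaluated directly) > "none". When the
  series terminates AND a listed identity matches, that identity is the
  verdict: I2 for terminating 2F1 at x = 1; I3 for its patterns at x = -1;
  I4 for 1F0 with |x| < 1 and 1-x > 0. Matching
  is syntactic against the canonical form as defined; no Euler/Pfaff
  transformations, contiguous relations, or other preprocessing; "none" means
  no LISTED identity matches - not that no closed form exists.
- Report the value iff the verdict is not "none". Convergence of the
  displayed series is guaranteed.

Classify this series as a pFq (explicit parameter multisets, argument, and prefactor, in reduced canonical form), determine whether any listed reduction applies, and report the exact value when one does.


x = -7 here; the reduced form reads 1F1, upper {\frac{5}{3}}, lower {\frac{1}{2}}, C = -6. Verdict: none. Every listed pattern misses the 1F1 form at -7, upper {\frac{5}{3}}.

Key step: t_0 being -6, the two k-th powers (C = -6) combine into one argument.
Ratio: r(k) = -7 * (k+\frac{5}{3}) / [(k+\frac{1}{2}) (k+1)] ; factor over Q: parameters, x = -7, and C = -6.


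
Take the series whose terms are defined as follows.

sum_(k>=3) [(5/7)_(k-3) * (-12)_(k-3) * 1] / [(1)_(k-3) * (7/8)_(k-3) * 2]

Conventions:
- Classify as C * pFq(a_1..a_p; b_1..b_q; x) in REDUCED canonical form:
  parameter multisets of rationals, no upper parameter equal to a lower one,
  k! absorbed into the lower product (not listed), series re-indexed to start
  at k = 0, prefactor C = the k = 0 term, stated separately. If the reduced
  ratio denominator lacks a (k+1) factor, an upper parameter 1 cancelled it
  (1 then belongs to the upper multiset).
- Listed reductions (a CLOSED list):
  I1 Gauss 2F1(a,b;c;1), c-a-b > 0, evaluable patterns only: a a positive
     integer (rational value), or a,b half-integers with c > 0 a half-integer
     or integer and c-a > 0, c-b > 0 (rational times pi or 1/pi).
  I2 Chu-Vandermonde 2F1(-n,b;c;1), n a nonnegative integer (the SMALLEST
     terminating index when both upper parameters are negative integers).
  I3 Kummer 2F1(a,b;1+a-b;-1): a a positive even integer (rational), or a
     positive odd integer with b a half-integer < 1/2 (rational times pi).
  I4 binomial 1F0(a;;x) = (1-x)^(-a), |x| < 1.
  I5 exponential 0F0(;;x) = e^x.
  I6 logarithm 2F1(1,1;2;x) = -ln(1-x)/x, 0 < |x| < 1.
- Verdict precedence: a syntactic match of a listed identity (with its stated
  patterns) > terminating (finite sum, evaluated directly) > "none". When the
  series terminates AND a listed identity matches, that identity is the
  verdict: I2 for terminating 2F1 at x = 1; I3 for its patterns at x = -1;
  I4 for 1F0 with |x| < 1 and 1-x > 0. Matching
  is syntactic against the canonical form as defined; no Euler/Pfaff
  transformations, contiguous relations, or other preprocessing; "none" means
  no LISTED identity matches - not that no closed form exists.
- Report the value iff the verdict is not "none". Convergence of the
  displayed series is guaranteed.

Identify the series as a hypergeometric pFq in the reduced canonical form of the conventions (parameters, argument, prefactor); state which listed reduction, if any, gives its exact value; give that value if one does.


Key observation: x = 1 and the constant factors (prefactor 1/2) combine into one prefactor.
Step ratio: r(k) = 1 * (k-12) (k+5/7) / [(k+7/8) (k+1)] - poly over poly, x = 1 from leading terms; C = 1/2 at k = 0.

This is 1/2 * 2F1(-12, 5/7; 7/8; 1) in reduced canonical form. Verdict (x = 1): Vandermonde's identity (I2) applies (terminating 2F1 at x = 1 with n = 12, b = 5/7, c = 7/8). Exact value: 5126533764916645125/321473771638342124746.


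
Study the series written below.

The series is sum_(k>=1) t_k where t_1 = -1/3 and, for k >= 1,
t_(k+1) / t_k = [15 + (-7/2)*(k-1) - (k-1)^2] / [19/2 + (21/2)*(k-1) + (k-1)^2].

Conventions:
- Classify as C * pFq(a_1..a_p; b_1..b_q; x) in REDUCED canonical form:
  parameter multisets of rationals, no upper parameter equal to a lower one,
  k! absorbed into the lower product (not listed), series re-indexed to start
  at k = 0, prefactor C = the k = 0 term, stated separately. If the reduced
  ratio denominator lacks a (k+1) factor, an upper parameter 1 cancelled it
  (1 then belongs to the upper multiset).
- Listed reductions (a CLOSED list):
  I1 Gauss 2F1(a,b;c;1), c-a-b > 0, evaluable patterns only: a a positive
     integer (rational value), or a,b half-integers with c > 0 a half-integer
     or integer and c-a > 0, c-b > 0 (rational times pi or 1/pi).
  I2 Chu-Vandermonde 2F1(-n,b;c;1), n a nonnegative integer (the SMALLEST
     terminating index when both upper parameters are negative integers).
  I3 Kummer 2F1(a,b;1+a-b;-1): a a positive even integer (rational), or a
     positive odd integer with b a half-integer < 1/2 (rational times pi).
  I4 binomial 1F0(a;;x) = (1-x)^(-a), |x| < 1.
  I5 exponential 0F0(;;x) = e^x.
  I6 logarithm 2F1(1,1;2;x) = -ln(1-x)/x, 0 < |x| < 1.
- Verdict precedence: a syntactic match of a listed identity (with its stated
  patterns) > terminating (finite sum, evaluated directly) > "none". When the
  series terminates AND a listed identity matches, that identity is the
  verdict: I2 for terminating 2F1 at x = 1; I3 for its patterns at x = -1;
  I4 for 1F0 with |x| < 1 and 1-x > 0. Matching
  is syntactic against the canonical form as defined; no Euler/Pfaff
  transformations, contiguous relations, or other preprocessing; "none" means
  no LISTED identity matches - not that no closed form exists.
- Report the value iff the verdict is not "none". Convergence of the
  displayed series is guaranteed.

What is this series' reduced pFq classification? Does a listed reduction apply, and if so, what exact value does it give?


This is -1/3 * 2F1(-5/2, 6; 19/2; -1) in reduced canonical form. Verdict: this is Kummer (I3) (x = -1; c = 19/2 equals 1+a-b for upper {-5/2, 6}: listed pattern). Its exact value is -221/192.

Structural cue: t_0 = -1/3 here, and the expanded ratio factors over Q; prefactor -1/3, roots give parameters.
Step ratio: r(k) = (-1) * (k-5/2) (k+6) / [(k+19/2) (k+1)] - poly over poly, x = (-1) from leading terms; C = -1/3 at k = 0.


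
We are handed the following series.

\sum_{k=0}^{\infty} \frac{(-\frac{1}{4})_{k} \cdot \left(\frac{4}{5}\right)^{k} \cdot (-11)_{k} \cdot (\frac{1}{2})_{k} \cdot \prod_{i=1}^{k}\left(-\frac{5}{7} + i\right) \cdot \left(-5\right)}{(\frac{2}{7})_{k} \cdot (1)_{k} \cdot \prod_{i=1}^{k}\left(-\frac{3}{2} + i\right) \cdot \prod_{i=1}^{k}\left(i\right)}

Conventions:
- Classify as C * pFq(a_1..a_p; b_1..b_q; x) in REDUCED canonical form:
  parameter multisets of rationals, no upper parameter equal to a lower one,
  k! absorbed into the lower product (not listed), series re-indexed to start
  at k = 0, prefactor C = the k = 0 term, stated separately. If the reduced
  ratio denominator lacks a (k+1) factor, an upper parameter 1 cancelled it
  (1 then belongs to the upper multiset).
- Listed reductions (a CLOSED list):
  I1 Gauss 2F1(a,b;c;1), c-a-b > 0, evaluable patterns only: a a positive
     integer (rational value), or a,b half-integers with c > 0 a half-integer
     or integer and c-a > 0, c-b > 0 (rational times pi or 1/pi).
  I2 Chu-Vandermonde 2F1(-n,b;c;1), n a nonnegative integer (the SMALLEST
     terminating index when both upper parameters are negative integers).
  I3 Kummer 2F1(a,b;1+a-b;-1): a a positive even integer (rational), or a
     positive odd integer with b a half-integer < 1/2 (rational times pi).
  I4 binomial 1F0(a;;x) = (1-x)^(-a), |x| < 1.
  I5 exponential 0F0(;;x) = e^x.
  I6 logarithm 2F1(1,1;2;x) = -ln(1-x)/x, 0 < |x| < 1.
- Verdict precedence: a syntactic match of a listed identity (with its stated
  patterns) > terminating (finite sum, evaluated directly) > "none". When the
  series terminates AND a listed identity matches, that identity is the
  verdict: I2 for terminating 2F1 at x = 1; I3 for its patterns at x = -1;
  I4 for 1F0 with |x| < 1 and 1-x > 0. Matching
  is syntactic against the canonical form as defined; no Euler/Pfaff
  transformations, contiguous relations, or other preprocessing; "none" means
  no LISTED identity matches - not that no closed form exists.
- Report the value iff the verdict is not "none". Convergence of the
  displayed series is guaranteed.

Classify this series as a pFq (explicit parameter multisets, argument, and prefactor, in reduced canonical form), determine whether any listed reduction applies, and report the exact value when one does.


The tell: t_0 = -5 here, and the product of the first k integers (C = -5) is k!.
Consecutive-term ratio: r(k) = \frac{4}{5} * (k-11) (k-\frac{1}{4}) (k+\frac{1}{2}) / [(k-\frac{1}{2}) (k+1) (k+1)] - poly over poly, x = \frac{4}{5} from leading terms; C = -5 at k = 0.

x = \frac{4}{5} here; the reduced form reads 3F2, upper {-11, -\frac{1}{4}, \frac{1}{2}}, lower {-\frac{1}{2}, 1}, C = -5. Verdict: terminating (-11 upstairs). 12 nonzero terms in all; added directly. Hence: -\frac{1549811589}{312500000}.


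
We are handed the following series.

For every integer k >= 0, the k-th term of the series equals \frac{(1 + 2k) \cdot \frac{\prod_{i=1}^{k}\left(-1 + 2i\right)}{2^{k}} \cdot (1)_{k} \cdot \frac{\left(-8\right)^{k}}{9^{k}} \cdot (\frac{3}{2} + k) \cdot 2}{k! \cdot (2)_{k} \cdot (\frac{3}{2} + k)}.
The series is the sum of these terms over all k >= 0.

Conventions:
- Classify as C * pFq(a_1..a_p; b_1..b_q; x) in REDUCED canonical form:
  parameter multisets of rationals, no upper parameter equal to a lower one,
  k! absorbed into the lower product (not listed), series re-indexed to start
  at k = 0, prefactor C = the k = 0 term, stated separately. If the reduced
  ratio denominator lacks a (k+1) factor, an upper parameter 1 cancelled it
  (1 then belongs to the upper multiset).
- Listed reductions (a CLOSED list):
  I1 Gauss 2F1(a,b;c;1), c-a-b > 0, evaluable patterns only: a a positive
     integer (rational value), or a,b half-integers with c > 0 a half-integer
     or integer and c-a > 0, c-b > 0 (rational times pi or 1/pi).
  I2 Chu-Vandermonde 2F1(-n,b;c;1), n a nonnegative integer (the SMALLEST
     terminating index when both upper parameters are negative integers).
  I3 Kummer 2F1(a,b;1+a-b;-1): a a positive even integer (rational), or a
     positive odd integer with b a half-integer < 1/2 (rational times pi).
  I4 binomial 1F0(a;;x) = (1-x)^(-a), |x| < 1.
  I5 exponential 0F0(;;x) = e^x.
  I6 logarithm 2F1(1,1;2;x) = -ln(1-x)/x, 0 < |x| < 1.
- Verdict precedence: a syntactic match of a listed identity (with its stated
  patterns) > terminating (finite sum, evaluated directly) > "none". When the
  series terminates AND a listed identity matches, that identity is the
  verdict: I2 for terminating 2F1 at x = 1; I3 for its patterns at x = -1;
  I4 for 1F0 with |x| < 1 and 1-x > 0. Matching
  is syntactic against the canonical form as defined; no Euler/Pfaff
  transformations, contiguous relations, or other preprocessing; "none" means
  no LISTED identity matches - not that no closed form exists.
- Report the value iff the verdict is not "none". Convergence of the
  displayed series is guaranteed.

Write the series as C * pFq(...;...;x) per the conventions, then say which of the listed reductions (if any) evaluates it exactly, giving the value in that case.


At argument -\frac{8}{9}: a 2F1 with upper {1, \frac{3}{2}}, lower {2}, scaled by C = 2. Verdict: none. A 2F1 with upper {1, \frac{3}{2}} fits none of I1-I6 at x = -\frac{8}{9}; the sum runs forever.

Key step: t_0 being 2, the two geometric factors (C = 2, x = -8/9) combine into one argument.
Consecutive-term ratio: r(k) = -\frac{8}{9} * (k+1) (k+\frac{3}{2}) / [(k+2) (k+1)] ; factor over Q: parameters, x = -\frac{8}{9}, and C = 2.


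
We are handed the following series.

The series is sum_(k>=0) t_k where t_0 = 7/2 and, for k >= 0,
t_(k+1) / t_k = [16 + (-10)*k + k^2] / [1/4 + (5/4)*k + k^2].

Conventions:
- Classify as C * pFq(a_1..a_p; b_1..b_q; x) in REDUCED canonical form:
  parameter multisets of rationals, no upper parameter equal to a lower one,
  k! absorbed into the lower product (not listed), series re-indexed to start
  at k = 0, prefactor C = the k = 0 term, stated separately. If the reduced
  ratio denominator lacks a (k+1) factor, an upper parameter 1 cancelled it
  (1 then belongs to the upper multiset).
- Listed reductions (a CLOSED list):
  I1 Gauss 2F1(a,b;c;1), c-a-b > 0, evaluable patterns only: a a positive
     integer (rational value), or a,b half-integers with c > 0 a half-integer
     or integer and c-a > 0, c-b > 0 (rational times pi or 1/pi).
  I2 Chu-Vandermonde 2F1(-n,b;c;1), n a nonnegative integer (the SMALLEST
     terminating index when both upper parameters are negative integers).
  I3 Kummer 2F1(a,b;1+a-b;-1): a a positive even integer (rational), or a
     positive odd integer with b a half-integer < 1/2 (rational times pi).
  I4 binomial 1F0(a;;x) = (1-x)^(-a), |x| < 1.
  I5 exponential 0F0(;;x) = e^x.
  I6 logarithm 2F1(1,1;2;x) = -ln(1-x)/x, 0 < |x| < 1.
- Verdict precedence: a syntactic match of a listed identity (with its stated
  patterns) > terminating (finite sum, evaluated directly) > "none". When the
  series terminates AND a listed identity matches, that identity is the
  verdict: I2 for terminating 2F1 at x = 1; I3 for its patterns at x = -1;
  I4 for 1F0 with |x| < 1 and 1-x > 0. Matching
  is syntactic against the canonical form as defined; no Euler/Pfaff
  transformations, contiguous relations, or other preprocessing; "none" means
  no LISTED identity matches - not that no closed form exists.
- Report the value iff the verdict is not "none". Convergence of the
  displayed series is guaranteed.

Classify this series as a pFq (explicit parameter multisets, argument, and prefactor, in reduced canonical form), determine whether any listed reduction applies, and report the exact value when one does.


This is 7/2 * 2F1(-8, -2; 1/4; 1) in reduced canonical form. Verdict (x = 1): Vandermonde's identity (I2) applies (terminating 2F1 at x = 1 with n = 2, b = -8, c = 1/4). Exact value: 8547/10.

The tell: t_0 = 7/2 here, and factor the ratio over Q (C = 7/2, x = 1): negated roots = parameters.
Step ratio: r(k) = 1 * (k-8) (k-2) / [(k+1/4) (k+1)] - poly over poly, x = 1 from leading terms; C = 7/2 at k = 0.


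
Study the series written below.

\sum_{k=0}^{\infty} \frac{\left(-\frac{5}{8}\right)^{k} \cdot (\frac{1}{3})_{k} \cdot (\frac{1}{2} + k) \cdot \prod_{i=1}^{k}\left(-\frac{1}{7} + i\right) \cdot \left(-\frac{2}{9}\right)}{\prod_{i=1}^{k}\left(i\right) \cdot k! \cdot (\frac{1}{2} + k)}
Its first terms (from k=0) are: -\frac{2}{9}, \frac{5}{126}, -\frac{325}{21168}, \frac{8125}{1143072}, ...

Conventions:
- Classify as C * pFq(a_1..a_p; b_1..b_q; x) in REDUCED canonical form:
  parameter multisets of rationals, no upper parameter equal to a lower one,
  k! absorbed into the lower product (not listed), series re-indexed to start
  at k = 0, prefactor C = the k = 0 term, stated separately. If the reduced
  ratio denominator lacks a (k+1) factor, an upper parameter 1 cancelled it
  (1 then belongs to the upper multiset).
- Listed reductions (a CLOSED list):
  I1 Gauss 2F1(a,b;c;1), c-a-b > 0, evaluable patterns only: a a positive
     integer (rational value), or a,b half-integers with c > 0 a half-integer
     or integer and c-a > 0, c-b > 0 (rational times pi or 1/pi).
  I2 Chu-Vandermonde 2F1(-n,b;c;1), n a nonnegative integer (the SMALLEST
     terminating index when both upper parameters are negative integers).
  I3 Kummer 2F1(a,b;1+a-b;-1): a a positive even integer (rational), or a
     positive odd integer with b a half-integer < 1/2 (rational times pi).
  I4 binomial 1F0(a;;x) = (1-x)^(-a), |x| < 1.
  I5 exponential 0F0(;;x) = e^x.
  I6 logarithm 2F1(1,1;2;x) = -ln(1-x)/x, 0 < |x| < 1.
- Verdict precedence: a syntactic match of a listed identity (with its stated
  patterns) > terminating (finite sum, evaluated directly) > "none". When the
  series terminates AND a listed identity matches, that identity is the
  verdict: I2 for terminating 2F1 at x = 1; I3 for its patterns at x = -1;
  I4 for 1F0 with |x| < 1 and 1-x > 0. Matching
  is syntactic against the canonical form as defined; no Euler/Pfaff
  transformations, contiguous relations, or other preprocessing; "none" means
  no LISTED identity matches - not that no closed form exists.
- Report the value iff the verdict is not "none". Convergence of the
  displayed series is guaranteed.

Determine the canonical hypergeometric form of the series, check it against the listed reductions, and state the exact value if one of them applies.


The series (x = -\frac{5}{8}) is 2F1: upper {\frac{1}{3}, \frac{6}{7}}, lower {1}, prefactor -\frac{2}{9}. Verdict: no listed reduction: x = -\frac{5}{8} and upper {\frac{1}{3}, \frac{6}{7}} fail every I1-I6 pattern.

Structural cue: t_0 being -\frac{2}{9}, k + 1/2 divides numerator and denominator alike; C = -2/9 after cancelling.
Term ratio: r(k) = -\frac{5}{8} * (k+\frac{1}{3}) (k+\frac{6}{7}) / [(k+1) (k+1)] - rational in k, leading ratio -\frac{5}{8}; with t_0 = -\frac{2}{9}, classification follows.


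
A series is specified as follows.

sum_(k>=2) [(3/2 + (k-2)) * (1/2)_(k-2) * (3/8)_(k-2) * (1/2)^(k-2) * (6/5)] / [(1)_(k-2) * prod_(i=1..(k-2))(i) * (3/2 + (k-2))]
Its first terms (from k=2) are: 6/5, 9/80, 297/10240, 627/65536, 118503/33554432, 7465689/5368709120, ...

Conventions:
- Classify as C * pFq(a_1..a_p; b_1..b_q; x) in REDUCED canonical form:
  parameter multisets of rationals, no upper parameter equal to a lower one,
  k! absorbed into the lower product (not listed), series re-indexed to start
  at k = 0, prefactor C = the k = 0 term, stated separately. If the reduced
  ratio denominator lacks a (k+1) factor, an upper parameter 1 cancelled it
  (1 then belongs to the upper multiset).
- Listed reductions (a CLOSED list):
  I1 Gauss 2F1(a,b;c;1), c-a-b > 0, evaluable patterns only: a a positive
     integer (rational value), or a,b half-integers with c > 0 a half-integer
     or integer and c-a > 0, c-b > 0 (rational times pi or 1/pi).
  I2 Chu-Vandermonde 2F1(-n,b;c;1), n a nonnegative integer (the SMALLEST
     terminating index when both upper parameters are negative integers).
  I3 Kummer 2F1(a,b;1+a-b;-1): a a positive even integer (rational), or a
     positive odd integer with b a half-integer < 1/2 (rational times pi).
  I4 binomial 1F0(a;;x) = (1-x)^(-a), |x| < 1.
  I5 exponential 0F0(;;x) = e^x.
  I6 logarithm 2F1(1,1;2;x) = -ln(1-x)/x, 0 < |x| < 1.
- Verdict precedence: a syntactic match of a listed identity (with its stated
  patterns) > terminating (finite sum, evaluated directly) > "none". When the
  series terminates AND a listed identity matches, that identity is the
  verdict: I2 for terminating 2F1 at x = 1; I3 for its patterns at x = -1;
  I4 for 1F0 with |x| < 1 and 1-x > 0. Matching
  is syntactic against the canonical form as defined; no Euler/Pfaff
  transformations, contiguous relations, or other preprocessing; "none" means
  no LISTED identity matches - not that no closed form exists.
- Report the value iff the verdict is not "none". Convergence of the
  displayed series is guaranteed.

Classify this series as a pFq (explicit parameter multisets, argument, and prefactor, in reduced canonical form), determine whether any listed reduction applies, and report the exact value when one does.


At argument 1/2: a 2F1 with upper {3/8, 1/2}, lower {1}, scaled by C = 6/5. Verdict: none - at argument 1/2 the multisets {3/8, 1/2} ; {1} match no listed identity.

First insight: from the first term 6/5: striking the common factor k + 3/2 reduces the term (C = 6/5).
Adjacent-term ratio: r(k) = (1/2) * (k+3/8) (k+1/2) / [(k+1) (k+1)] - rational in k, leading ratio (1/2); with t_0 = 6/5, classification follows.


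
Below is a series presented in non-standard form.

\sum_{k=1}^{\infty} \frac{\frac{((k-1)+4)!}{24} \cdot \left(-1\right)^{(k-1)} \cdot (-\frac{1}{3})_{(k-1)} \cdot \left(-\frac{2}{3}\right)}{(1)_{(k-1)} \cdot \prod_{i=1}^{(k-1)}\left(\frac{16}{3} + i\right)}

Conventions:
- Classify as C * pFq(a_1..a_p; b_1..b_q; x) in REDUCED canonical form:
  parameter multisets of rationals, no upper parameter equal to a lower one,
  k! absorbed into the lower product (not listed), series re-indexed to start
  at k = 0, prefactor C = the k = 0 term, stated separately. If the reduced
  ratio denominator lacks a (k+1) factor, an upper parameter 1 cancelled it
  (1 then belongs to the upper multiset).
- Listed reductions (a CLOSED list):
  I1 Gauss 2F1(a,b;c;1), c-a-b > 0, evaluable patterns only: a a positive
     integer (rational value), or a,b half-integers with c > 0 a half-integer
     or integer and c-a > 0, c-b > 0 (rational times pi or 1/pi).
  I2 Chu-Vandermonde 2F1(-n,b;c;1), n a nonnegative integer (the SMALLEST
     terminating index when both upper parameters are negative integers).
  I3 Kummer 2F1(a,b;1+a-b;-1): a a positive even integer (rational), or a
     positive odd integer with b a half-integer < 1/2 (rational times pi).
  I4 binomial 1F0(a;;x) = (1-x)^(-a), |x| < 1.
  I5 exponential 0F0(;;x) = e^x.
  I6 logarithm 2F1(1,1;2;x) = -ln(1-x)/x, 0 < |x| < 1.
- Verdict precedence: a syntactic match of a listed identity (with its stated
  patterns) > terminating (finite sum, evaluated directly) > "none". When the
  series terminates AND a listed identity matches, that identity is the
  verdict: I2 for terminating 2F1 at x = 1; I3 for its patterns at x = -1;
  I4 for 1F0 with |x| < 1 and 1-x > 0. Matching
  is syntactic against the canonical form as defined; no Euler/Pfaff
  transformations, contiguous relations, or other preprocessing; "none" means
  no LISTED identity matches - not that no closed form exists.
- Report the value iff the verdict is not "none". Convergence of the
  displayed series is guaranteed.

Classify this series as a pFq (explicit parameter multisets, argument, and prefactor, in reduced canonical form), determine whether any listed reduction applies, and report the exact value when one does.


First insight: from the first term -\frac{2}{3}: the factorial ratio (C = -2/3) (k+a-1)!/(a-1)! is a rising factorial (a)_k.
Ratio: r(k) = -1 * (k-\frac{1}{3}) (k+5) / [(k+\frac{19}{3}) (k+1)] - rational in k, leading ratio -1; with t_0 = -\frac{2}{3}, classification follows.

This is -\frac{2}{3} * 2F1(-\frac{1}{3}, 5; \frac{19}{3}; -1) in reduced canonical form. Verdict: none. Every listed pattern misses the 2F1 form at -1, upper {-\frac{1}{3}, 5}.


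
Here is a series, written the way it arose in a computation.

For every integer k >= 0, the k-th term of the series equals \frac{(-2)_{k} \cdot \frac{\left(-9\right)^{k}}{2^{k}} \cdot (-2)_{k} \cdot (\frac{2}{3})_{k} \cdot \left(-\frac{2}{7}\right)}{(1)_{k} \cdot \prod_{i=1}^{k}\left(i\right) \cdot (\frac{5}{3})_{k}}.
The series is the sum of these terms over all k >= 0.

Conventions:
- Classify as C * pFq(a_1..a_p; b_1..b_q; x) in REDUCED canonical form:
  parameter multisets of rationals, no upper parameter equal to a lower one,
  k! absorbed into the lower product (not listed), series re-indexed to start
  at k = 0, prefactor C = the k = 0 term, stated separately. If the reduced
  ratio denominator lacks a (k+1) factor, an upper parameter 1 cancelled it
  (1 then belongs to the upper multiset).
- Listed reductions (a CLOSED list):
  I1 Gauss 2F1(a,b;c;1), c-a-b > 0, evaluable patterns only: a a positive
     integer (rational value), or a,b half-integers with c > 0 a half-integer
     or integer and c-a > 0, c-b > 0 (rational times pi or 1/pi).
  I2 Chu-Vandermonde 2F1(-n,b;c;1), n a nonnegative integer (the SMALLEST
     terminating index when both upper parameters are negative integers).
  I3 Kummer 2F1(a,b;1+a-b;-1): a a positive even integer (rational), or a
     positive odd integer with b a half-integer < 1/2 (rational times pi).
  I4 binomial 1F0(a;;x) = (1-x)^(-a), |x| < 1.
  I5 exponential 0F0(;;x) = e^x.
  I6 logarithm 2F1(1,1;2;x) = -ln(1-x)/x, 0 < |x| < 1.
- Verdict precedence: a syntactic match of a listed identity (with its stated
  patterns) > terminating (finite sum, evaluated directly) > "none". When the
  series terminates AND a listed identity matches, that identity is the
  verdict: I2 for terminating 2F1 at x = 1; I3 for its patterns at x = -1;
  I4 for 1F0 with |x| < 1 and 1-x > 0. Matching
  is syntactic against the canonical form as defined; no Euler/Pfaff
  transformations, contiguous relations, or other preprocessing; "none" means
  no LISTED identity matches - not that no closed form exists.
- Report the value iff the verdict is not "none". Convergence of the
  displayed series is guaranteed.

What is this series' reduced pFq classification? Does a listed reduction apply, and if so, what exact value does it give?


This is -\frac{2}{7} * 3F2(-2, -2, \frac{2}{3}; 1, \frac{5}{3}; -\frac{9}{2}) in reduced canonical form. Verdict: terminating - upper parameter -2 makes this a finite sum (last index 2), evaluated exactly. Value: \frac{13}{40}.

Key step: t_0 = -\frac{2}{7} here, and the two geometric factors (C = -2/7, x = -9/2) combine into one argument.
Adjacent-term ratio: r(k) = -\frac{9}{2} * (k-2) (k-2) (k+\frac{2}{3}) / [(k+1) (k+\frac{5}{3}) (k+1)] - rational in k. x = -\frac{9}{2}; t_0 = -\frac{2}{7}; negate the roots.


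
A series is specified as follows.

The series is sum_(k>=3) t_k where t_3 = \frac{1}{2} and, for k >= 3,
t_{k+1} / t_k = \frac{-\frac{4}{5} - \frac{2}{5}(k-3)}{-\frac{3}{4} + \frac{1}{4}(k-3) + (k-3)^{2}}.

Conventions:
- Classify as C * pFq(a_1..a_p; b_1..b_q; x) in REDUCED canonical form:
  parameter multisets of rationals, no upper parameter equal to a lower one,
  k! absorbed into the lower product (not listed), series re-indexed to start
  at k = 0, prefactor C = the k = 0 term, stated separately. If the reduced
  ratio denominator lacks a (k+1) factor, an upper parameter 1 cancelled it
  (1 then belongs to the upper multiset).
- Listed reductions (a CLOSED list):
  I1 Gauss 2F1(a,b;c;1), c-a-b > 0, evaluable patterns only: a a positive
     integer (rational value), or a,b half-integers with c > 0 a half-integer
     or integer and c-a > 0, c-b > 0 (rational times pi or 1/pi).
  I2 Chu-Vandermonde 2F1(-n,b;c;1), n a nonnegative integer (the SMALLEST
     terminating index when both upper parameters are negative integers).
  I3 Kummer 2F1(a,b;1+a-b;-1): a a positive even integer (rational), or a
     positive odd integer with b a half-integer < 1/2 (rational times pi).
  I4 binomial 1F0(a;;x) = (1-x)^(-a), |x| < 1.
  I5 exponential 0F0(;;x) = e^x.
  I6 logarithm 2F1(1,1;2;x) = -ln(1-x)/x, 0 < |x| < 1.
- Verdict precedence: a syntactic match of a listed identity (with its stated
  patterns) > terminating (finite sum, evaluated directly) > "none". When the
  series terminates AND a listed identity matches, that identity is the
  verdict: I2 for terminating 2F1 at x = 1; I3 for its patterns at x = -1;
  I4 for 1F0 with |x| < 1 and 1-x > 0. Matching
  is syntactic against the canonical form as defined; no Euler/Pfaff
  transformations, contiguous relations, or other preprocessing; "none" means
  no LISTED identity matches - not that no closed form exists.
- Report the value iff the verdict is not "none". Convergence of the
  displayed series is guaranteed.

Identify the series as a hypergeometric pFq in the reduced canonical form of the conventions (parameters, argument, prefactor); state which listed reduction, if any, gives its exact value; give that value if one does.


This is \frac{1}{2} * 1F1(2; -\frac{3}{4}; -\frac{2}{5}) in reduced canonical form. Verdict: none here - no I1-I6 shape fits x = -\frac{2}{5} with lower {-\frac{3}{4}}.

Key observation: x = -\frac{2}{5} and factor the ratio over Q (prefactor 1/2): negated roots = parameters.
Step ratio: r(k) = -\frac{2}{5} * (k+2) / [(k-\frac{3}{4}) (k+1)] - rational in k, leading ratio -\frac{2}{5}; with t_0 = \frac{1}{2}, classification follows.


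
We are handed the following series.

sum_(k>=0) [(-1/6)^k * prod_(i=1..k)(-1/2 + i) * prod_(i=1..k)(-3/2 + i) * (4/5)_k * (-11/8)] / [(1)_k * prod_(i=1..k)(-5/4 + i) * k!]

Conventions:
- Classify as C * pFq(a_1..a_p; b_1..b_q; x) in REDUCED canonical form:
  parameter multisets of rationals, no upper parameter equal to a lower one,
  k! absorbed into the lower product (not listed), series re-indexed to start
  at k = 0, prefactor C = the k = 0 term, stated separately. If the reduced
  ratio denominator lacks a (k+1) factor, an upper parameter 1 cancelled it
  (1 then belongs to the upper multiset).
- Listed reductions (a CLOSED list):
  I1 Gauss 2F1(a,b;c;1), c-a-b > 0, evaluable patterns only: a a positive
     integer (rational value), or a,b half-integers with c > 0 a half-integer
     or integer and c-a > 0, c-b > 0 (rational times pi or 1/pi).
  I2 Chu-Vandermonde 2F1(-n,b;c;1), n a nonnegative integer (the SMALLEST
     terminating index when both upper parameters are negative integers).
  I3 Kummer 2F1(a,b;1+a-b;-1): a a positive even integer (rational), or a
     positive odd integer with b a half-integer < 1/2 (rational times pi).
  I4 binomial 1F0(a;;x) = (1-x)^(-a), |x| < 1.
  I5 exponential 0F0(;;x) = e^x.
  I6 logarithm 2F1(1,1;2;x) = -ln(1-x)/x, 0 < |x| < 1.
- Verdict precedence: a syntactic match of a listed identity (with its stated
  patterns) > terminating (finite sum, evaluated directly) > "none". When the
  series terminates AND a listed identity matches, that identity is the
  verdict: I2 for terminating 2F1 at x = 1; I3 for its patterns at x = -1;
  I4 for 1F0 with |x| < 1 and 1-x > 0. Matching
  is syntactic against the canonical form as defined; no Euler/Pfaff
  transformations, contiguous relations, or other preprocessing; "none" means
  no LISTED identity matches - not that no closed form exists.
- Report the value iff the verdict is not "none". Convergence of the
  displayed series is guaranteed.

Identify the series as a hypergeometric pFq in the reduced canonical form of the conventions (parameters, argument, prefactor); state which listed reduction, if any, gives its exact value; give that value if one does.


The series (x = -1/6) is 3F2: upper {-1/2, 1/2, 4/5}, lower {-1/4, 1}, prefactor -11/8. Verdict: no listed reduction: x = -1/6 and upper {-1/2, 1/2, 4/5} fail every I1-I6 pattern.

First insight: t_0 = -11/8 here, and the running product (prefactor -11/8) telescopes to a rising factorial.
Consecutive-term ratio: r(k) = (-1/6) * (k-1/2) (k+1/2) (k+4/5) / [(k-1/4) (k+1) (k+1)] - rational in k, leading ratio (-1/6); with t_0 = -11/8, classification follows.


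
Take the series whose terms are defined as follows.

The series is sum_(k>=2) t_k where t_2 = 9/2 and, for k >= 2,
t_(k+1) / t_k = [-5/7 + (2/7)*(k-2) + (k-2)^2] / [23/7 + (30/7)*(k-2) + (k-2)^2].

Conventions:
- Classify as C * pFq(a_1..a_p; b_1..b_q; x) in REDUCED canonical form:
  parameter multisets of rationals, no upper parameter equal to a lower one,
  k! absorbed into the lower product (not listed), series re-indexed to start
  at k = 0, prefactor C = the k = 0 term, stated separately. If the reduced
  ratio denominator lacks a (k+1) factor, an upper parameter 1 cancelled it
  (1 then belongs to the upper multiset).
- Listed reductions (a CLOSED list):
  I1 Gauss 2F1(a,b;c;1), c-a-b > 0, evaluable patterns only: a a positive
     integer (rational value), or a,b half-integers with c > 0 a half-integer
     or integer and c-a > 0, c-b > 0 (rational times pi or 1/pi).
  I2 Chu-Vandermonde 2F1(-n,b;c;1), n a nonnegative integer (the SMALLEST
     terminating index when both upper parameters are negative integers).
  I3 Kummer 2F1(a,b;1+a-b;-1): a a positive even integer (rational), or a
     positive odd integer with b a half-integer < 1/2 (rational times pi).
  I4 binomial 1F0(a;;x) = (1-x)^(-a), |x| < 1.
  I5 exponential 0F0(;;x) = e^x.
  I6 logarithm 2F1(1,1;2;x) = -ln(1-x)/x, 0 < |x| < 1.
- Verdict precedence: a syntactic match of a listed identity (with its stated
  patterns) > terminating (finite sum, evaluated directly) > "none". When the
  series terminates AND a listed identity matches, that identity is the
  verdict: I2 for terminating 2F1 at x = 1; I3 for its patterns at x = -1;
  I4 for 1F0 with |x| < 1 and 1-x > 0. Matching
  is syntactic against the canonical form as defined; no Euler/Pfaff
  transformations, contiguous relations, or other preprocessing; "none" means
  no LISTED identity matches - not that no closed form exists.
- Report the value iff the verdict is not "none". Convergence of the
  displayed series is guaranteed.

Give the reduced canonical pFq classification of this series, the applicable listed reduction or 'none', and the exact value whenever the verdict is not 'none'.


This is 9/2 * 2F1(-5/7, 1; 23/7; 1) in reduced canonical form. Verdict: this is the Gauss summation I1 (x = 1: the Gamma ratio telescopes since c-a-b = 3 > 0 and a = 1 in Z>0). Sum: 24/7.

Key step: t_0 being 9/2, roots of the ratio polynomials (C = 9/2) are the negated parameters.
Term ratio: r(k) = 1 * (k-5/7) (k+1) / [(k+23/7) (k+1)] - rational; roots negated = parameters, x = 1, C = 9/2.


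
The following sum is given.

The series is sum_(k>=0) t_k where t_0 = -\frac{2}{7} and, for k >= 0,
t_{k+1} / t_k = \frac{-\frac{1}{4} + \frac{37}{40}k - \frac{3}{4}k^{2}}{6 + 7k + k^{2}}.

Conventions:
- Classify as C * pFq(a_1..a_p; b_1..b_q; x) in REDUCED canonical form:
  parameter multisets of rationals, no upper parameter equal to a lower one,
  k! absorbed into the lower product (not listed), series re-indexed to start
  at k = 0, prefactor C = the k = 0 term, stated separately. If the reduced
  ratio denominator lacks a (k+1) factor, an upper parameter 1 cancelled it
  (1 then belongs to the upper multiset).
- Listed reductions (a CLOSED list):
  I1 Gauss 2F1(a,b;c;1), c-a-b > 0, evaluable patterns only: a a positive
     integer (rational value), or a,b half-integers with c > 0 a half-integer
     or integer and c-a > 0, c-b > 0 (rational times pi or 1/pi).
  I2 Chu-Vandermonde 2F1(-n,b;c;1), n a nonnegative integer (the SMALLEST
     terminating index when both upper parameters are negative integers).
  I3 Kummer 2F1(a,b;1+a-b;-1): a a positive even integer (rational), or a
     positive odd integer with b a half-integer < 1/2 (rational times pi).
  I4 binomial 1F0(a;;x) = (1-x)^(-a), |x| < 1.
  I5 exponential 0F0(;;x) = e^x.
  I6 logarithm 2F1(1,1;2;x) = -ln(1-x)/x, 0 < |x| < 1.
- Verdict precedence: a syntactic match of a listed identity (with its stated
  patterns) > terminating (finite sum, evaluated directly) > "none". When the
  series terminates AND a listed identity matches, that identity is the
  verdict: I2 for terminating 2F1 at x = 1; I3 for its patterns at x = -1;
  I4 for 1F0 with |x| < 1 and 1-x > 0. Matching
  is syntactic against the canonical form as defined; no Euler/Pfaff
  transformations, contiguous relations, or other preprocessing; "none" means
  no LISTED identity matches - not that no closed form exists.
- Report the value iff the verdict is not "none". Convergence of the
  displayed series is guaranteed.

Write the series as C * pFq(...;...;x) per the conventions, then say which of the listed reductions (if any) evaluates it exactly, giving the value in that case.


Canonical form: C = -\frac{2}{7} times 2F1 with upper {-\frac{5}{6}, -\frac{2}{5}}, lower {6}, x = -\frac{3}{4}. Verdict: no listed reduction: x = -\frac{3}{4} and upper {-\frac{5}{6}, -\frac{2}{5}} fail every I1-I6 pattern.

Key observation: with t_0 = -\frac{2}{7}, roots of the ratio polynomials (prefactor -2/7) are the negated parameters.
Adjacent-term ratio: r(k) = -\frac{3}{4} * (k-\frac{5}{6}) (k-\frac{2}{5}) / [(k+6) (k+1)] - poly over poly, x = -\frac{3}{4} from leading terms; C = -\frac{2}{7} at k = 0.


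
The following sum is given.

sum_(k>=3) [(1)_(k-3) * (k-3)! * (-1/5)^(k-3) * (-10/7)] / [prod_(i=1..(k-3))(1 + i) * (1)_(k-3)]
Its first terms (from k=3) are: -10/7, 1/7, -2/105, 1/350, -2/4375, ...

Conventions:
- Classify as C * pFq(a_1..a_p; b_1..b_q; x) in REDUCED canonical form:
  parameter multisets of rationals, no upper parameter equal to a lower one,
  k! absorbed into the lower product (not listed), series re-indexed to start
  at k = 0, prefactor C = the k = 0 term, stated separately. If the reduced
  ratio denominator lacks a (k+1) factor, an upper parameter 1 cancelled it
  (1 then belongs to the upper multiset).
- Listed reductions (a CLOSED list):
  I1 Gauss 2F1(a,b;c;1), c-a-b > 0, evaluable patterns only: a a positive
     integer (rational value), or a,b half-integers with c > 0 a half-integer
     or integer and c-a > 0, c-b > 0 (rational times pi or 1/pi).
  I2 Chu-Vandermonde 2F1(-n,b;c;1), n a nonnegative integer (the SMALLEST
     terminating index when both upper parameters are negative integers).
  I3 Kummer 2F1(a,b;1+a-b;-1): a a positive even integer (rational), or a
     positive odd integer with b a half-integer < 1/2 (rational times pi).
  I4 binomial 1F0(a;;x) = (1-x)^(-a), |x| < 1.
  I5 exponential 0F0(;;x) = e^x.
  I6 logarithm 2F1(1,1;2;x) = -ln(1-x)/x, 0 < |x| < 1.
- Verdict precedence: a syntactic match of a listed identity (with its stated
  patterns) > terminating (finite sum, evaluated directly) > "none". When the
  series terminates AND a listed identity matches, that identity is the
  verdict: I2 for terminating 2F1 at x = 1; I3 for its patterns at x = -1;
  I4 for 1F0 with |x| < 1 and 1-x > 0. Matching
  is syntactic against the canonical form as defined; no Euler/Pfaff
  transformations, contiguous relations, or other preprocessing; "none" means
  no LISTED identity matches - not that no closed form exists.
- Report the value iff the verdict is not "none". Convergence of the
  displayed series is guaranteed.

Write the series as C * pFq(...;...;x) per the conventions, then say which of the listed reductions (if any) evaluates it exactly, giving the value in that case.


x = -1/5 here; the reduced form reads 2F1, upper {1, 1}, lower {2}, C = -10/7. Verdict: this is the I6 logarithm reduction (the logarithm: parameters (1,1;2), x = -1/5). Value: (-50/7) * ln(6/5).

The tell: t_0 being -10/7, (1)_k (C = -10/7) is k! itself.
Term ratio: r(k) = (-1/5) * (k+1) (k+1) / [(k+2) (k+1)] - rational; roots negated = parameters, x = (-1/5), C = -10/7.


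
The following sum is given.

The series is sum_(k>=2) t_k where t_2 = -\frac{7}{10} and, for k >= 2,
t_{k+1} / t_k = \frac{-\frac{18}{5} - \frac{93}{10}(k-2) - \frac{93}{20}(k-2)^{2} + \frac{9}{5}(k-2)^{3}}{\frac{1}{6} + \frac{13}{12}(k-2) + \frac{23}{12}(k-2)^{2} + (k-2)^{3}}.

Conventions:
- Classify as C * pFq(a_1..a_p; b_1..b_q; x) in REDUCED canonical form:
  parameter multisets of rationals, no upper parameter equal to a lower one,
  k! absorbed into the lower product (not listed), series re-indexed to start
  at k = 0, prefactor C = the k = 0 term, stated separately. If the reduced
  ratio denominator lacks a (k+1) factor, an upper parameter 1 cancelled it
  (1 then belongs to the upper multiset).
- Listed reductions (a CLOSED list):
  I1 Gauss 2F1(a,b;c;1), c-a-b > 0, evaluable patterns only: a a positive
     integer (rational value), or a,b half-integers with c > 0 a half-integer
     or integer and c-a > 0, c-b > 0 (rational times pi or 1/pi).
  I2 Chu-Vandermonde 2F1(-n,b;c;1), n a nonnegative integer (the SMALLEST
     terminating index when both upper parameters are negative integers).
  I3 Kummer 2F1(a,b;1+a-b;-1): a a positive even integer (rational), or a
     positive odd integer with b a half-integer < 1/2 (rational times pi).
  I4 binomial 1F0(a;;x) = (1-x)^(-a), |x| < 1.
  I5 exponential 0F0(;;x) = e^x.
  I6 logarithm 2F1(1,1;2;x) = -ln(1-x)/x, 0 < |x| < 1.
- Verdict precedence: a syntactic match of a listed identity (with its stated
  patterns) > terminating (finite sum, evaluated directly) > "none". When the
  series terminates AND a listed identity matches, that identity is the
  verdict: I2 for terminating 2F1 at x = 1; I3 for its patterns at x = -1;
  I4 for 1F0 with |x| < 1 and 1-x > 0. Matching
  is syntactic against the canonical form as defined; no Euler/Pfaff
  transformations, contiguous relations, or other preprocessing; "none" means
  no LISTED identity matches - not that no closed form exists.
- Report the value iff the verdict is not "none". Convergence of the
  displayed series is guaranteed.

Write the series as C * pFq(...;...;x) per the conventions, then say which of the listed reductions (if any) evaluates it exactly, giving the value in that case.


First insight: x = \frac{9}{5} and cancel k + 2/3 from the displayed ratio first; then C = -7/10, x = 9/5.
Adjacent-term ratio: r(k) = \frac{9}{5} * (k-4) (k+\frac{3}{4}) / [(k+\frac{1}{4}) (k+1)] - poly over poly, x = \frac{9}{5} from leading terms; C = -\frac{7}{10} at k = 0.

The series (x = \frac{9}{5}) is 2F1: upper {-4, \frac{3}{4}}, lower {\frac{1}{4}}, prefactor -\frac{7}{10}. Verdict: terminating. With -4 upstairs the series is a 5-term polynomial sum; evaluated term by term. Its exact value is -\frac{19768}{8125}.
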